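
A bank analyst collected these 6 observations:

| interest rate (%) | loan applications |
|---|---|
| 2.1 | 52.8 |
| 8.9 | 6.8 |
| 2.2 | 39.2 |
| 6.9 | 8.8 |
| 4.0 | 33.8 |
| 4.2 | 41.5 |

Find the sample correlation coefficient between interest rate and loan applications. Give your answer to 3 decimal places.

-0.936

n = 6, Σx = 28.3, Σy = 182.9, Σxy = 627.86, Σx² = 169.71, Σy² = 7312.85
Sxx = Σx² − (Σx)²/n = 169.71 − 133.481667 = 36.228333
Sxy = Σxy − (Σx)(Σy)/n = 627.86 − 862.678333 = -234.818333
Syy = Σy² − (Σy)²/n = 7312.85 − 5575.401667 = 1737.448333
r = Sxy/√(Sxx·Syy) = -234.818333/√(62944.857369) = -234.818333/250.888137 = -0.935948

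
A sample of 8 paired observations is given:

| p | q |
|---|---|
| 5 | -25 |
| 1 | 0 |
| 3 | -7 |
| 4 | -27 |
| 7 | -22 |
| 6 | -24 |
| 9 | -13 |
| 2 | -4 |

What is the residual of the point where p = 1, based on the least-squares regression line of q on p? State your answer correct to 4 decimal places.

7.0551

n = 8, Σx = 37, Σy = -122, Σxy = -677, Σx² = 221
Sxx = Σx² − (Σx)²/n = 221 − 171.125 = 49.875
Sxy = Σxy − (Σx)(Σy)/n = -677 − (-564.25) = -112.75
b = Sxy/Sxx = -112.75/49.875 = -2.260652
a = ȳ − b·x̄ = -15.25 − (-2.260652)·4.625 = -4.794486
ŷ(1) = -4.794486 + (-2.260652)·1 = -7.055138
residual = y − ŷ = 0 − (-7.055138) = 7.055138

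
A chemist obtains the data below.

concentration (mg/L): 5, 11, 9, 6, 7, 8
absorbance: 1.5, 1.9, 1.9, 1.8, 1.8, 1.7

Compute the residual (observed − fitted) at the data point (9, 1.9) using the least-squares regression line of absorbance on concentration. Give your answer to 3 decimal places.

n = 6, Σx = 46, Σy = 10.6, Σxy = 82.5, Σx² = 376
Sxx = Σx² − (Σx)²/n = 376 − 352.666667 = 23.333333
Sxy = Σxy − (Σx)(Σy)/n = 82.5 − 81.266667 = 1.233333
b = Sxy/Sxx = 1.233333/23.333333 = 0.052857
a = ȳ − b·x̄ = 1.766667 − 0.052857·7.666667 = 1.361429
ŷ(9) = 1.361429 + 0.052857·9 = 1.837143
residual = y − ŷ = 1.9 − 1.837143 = 0.062857

0.063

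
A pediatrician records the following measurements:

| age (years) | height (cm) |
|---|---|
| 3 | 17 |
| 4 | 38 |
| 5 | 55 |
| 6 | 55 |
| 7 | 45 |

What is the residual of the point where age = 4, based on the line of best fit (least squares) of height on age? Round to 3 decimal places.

3.300

n = 5, Σx = 25, Σy = 210, Σxy = 1123, Σx² = 135
Sxx = Σx² − (Σx)²/n = 135 − 125 = 10
Sxy = Σxy − (Σx)(Σy)/n = 1123 − 1050 = 73
b = Sxy/Sxx = 73/10 = 7.3
a = ȳ − b·x̄ = 42 − 7.3·5 = 5.5
ŷ(4) = 5.5 + 7.3·4 = 34.7
residual = y − ŷ = 38 − 34.7 = 3.3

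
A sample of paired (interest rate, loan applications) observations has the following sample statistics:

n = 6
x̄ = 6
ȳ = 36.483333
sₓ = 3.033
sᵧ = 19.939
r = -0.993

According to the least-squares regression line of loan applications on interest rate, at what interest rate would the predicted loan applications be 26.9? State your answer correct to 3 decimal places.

7.468

b = r · sᵧ/sₓ = -0.993 · 19.939/3.033 = -6.528001
a = ȳ − b·x̄ = 36.483333 − (-6.528001)·6 = 75.651339
Set a + b·x = 26.9: x = (26.9 − 75.651339) / (-6.528001) = 7.468035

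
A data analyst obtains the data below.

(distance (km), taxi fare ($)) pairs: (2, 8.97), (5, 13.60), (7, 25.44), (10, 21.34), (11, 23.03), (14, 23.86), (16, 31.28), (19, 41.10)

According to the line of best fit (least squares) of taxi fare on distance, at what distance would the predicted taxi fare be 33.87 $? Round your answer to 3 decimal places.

16.974

n = 8, Σx = 84, Σy = 188.62, Σxy = 2346.17, Σx² = 1112
Sxx = Σx² − (Σx)²/n = 1112 − 882 = 230
Sxy = Σxy − (Σx)(Σy)/n = 2346.17 − 1980.51 = 365.66
b = Sxy/Sxx = 365.66/230 = 1.589826
a = ȳ − b·x̄ = 23.5775 − 1.589826·10.5 = 6.884326
Set a + b·x = 33.87: x = (33.87 − 6.884326) / 1.589826 = 16.973979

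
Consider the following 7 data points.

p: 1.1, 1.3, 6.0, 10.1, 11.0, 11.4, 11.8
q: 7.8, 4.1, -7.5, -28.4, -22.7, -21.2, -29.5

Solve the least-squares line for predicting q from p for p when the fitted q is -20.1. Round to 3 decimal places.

9.488

n = 7, Σx = 52.7, Σy = -97.4, Σxy = -1157.41, Σx² = 531.11
Sxx = Σx² − (Σx)²/n = 531.11 − 396.755714 = 134.354286
Sxy = Σxy − (Σx)(Σy)/n = -1157.41 − (-733.282857) = -424.127143
b = Sxy/Sxx = -424.127143/134.354286 = -3.156782
a = ȳ − b·x̄ = -13.914286 − (-3.156782)·7.528571 = 9.851770
Set a + b·x = -20.1: x = (-20.1 − 9.851770) / (-3.156782) = 9.488072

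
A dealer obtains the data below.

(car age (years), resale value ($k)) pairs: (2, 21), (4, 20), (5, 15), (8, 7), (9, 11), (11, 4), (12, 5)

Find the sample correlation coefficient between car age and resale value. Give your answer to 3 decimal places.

-0.951

n = 7, Σx = 51, Σy = 83, Σxy = 456, Σx² = 455, Σy² = 1277
Sxx = Σx² − (Σx)²/n = 455 − 371.571429 = 83.428571
Sxy = Σxy − (Σx)(Σy)/n = 456 − 604.714286 = -148.714286
Syy = Σy² − (Σy)²/n = 1277 − 984.142857 = 292.857143
r = Sxy/√(Sxx·Syy) = -148.714286/√(24432.653061) = -148.714286/156.309478 = -0.951409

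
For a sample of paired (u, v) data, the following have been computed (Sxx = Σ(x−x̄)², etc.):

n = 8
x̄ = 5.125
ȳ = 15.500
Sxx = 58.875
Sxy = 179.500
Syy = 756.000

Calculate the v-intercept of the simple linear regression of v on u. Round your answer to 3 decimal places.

-0.125

b = Sxy/Sxx = 179.5/58.875 = 3.048832
a = ȳ − b·x̄ = 15.5 − 3.048832·5.125 = -0.125265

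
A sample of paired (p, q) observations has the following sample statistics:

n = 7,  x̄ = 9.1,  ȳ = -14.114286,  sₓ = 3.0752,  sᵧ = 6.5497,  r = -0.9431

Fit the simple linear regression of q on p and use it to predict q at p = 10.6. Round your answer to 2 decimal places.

-17.13

b = r · sᵧ/sₓ = -0.9431 · 6.5497/3.0752 = -2.008657
a = ȳ − b·x̄ = -14.114286 − (-2.008657)·9.1 = 4.164493
ŷ(10.6) = a + b·10.6 = 4.164493 + (-2.008657)·10.6 = -17.127272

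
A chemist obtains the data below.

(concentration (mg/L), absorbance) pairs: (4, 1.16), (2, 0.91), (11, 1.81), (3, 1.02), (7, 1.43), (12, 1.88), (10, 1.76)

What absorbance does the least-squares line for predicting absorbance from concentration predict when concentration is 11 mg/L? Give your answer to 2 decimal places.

1.82

n = 7, Σx = 49, Σy = 9.97, Σxy = 79.6, Σx² = 443
Sxx = Σx² − (Σx)²/n = 443 − 343 = 100
Sxy = Σxy − (Σx)(Σy)/n = 79.6 − 69.79 = 9.81
b = Sxy/Sxx = 9.81/100 = 0.0981
a = ȳ − b·x̄ = 1.424286 − 0.0981·7 = 0.737586
ŷ(11) = a + b·11 = 0.737586 + 0.0981·11 = 1.816686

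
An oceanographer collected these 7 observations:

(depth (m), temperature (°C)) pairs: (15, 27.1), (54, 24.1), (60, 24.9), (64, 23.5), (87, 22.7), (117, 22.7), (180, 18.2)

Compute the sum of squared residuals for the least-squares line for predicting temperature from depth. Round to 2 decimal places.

2.78

n = 7, Σx = 577, Σy = 163.2, Σxy = 12612.7, Σx² = 64495, Σy² = 3849.3
Sxx = Σx² − (Σx)²/n = 64495 − 47561.285714 = 16933.714286
Sxy = Σxy − (Σx)(Σy)/n = 12612.7 − 13452.342857 = -839.642857
Syy = Σy² − (Σy)²/n = 3849.3 − 3804.891429 = 44.408571
b = Sxy/Sxx = -839.642857/16933.714286 = -0.049584
SSE = Syy − b·Sxy = 44.408571 − (-0.049584)·(-839.642857) = 2.775642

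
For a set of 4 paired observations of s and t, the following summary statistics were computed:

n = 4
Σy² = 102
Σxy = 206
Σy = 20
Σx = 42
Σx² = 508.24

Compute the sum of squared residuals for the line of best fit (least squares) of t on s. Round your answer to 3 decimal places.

Sxx = Σx² − (Σx)²/n = 508.24 − 441 = 67.24
Sxy = Σxy − (Σx)(Σy)/n = 206 − 210 = -4
Syy = Σy² − (Σy)²/n = 102 − 100 = 2
b = Sxy/Sxx = -4/67.24 = -0.059488
SSE = Syy − b·Sxy = 2 − (-0.059488)·(-4) = 1.762046

1.762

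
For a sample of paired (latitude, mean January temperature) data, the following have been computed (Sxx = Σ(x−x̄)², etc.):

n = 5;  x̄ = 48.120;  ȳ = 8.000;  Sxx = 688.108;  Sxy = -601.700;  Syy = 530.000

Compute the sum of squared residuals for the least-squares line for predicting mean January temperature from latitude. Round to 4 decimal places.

3.8575

b = Sxy/Sxx = -601.7/688.108 = -0.874427
SSE = Syy − b·Sxy = 530 − (-0.874427)·(-601.7) = 3.857461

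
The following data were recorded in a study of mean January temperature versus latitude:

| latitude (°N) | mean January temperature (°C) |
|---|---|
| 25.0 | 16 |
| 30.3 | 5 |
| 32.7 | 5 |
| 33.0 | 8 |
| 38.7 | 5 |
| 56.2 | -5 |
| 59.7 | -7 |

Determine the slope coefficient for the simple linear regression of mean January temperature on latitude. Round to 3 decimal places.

n = 7, Σx = 275.6, Σy = 27, Σxy = 473.6, Σx² = 11921.6
Sxx = Σx² − (Σx)²/n = 11921.6 − 10850.765714 = 1070.834286
Sxy = Σxy − (Σx)(Σy)/n = 473.6 − 1063.028571 = -589.428571
b = Sxy/Sxx = -589.428571/1070.834286 = -0.550439

-0.550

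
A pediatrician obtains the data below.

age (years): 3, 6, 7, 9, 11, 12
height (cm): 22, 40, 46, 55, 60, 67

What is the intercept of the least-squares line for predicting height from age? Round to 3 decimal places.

10.190

n = 6, Σx = 48, Σy = 290, Σxy = 2587, Σx² = 440
Sxx = Σx² − (Σx)²/n = 440 − 384 = 56
Sxy = Σxy − (Σx)(Σy)/n = 2587 − 2320 = 267
b = Sxy/Sxx = 267/56 = 4.767857
a = ȳ − b·x̄ = 48.333333 − 4.767857·8 = 10.190476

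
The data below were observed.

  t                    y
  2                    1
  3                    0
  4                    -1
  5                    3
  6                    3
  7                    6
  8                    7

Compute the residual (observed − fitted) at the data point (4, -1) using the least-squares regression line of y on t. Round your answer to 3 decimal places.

n = 7, Σx = 35, Σy = 19, Σxy = 129, Σx² = 203
Sxx = Σx² − (Σx)²/n = 203 − 175 = 28
Sxy = Σxy − (Σx)(Σy)/n = 129 − 95 = 34
b = Sxy/Sxx = 34/28 = 1.214286
a = ȳ − b·x̄ = 2.714286 − 1.214286·5 = -3.357143
ŷ(4) = -3.357143 + 1.214286·4 = 1.5
residual = y − ŷ = -1 − 1.5 = -2.5

-2.500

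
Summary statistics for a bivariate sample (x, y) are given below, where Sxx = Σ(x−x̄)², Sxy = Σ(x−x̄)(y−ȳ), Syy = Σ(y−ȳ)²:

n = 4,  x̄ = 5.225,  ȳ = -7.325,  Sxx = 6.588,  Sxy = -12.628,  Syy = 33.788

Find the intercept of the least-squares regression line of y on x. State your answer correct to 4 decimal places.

b = Sxy/Sxx = -12.628/6.588 = -1.916818
a = ȳ − b·x̄ = -7.325 − (-1.916818)·5.225 = 2.690376

2.6904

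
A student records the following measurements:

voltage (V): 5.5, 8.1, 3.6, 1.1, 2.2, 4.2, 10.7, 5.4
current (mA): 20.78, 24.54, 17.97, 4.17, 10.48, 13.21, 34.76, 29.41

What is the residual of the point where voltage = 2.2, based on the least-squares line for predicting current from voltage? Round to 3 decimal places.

n = 8, Σx = 40.8, Σy = 155.32, Σxy = 991.627, Σx² = 276.16
Sxx = Σx² − (Σx)²/n = 276.16 − 208.08 = 68.08
Sxy = Σxy − (Σx)(Σy)/n = 991.627 − 792.132 = 199.495
b = Sxy/Sxx = 199.495/68.08 = 2.930303
a = ȳ − b·x̄ = 19.415 − 2.930303·5.1 = 4.470457
ŷ(2.2) = 4.470457 + 2.930303·2.2 = 10.917123
residual = y − ŷ = 10.48 − 10.917123 = -0.437123

-0.437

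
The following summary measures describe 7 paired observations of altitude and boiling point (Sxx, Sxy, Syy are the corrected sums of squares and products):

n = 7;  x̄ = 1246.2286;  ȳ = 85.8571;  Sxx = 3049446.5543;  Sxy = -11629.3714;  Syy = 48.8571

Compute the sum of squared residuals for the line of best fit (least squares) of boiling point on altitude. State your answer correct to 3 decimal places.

4.507

b = Sxy/Sxx = -11629.3714/3049446.5543 = -0.003814
SSE = Syy − b·Sxy = 48.8571 − (-0.003814)·(-11629.3714) = 4.507322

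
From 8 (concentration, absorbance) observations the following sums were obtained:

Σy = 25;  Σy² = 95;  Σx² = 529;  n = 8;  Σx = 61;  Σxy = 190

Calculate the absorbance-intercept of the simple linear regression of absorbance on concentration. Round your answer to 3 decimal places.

Sxx = Σx² − (Σx)²/n = 529 − 465.125 = 63.875
Sxy = Σxy − (Σx)(Σy)/n = 190 − 190.625 = -0.625
b = Sxy/Sxx = -0.625/63.875 = -0.009785
a = ȳ − b·x̄ = 3.125 − (-0.009785)·7.625 = 3.199609

3.200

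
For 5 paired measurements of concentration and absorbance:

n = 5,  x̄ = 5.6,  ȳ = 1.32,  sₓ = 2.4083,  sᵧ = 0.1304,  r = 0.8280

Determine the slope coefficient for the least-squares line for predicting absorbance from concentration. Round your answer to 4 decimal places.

0.0448

b = r · sᵧ/sₓ = 0.828 · 0.1304/2.4083 = 0.044833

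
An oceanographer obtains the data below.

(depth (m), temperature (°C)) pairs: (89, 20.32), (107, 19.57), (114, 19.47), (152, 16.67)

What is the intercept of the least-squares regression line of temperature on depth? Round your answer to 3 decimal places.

n = 4, Σx = 462, Σy = 76.03, Σxy = 8655.89, Σx² = 55470
Sxx = Σx² − (Σx)²/n = 55470 − 53361 = 2109
Sxy = Σxy − (Σx)(Σy)/n = 8655.89 − 8781.465 = -125.575
b = Sxy/Sxx = -125.575/2109 = -0.059542
a = ȳ − b·x̄ = 19.0075 − (-0.059542)·115.5 = 25.884651

25.885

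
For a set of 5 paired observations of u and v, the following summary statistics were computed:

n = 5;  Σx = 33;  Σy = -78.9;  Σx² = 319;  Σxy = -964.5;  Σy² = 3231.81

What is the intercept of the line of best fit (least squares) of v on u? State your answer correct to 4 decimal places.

Sxx = Σx² − (Σx)²/n = 319 − 217.8 = 101.2
Sxy = Σxy − (Σx)(Σy)/n = -964.5 − (-520.74) = -443.76
b = Sxy/Sxx = -443.76/101.2 = -4.384980
a = ȳ − b·x̄ = -15.78 − (-4.384980)·6.6 = 13.160870

13.1609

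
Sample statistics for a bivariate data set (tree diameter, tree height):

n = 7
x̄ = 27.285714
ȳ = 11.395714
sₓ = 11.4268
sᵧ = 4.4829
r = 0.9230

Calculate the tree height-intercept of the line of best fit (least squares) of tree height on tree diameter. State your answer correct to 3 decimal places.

b = r · sᵧ/sₓ = 0.923 · 4.4829/11.4268 = 0.362106
a = ȳ − b·x̄ = 11.395714 − 0.362106·27.285714 = 1.515384

1.515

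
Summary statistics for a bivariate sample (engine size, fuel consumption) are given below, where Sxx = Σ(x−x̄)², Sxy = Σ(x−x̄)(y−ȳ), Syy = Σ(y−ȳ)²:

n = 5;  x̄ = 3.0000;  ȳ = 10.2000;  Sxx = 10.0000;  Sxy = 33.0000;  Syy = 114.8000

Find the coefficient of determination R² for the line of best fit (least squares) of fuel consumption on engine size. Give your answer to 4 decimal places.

R² = Sxy²/(Sxx·Syy) = (33)²/(10·114.8) = 0.948606

0.9486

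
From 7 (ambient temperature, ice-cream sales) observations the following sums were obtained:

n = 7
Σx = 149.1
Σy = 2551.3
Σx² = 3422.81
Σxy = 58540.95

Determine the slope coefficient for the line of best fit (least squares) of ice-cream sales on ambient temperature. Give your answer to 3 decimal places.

16.998

Sxx = Σx² − (Σx)²/n = 3422.81 − 3175.83 = 246.98
Sxy = Σxy − (Σx)(Σy)/n = 58540.95 − 54342.69 = 4198.26
b = Sxy/Sxx = 4198.26/246.98 = 16.998380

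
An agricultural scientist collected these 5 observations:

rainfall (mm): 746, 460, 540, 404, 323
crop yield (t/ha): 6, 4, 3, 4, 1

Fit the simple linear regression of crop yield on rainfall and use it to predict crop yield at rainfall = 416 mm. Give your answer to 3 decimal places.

n = 5, Σx = 2473, Σy = 18, Σxy = 9875, Σx² = 1327261
Sxx = Σx² − (Σx)²/n = 1327261 − 1223145.8 = 104115.2
Sxy = Σxy − (Σx)(Σy)/n = 9875 − 8902.8 = 972.2
b = Sxy/Sxx = 972.2/104115.2 = 0.009338
a = ȳ − b·x̄ = 3.6 − 0.009338·494.6 = -1.018443
ŷ(416) = a + b·416 = -1.018443 + 0.009338·416 = 2.866054

2.866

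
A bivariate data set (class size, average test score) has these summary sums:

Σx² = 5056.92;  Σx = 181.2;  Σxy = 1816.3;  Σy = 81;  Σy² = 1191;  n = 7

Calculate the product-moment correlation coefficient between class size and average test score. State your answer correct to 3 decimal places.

-0.920

Sxx = Σx² − (Σx)²/n = 5056.92 − 4690.491429 = 366.428571
Sxy = Σxy − (Σx)(Σy)/n = 1816.3 − 2096.742857 = -280.442857
Syy = Σy² − (Σy)²/n = 1191 − 937.285714 = 253.714286
r = Sxy/√(Sxx·Syy) = -280.442857/√(92968.163265) = -280.442857/304.906811 = -0.919766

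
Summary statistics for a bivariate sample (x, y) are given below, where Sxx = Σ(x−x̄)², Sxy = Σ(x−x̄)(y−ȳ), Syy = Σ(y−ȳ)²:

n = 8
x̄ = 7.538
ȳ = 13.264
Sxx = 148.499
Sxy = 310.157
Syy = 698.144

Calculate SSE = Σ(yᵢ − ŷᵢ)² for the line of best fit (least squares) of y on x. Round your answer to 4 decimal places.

b = Sxy/Sxx = 310.157/148.499 = 2.088613
SSE = Syy − b·Sxy = 698.144 − 2.088613·310.157 = 50.345936

50.3459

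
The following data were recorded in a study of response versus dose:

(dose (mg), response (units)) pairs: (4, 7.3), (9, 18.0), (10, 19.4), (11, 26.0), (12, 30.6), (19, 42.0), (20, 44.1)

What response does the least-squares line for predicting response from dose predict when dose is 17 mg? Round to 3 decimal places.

38.041

n = 7, Σx = 85, Σy = 187.4, Σxy = 2718.4, Σx² = 1223
Sxx = Σx² − (Σx)²/n = 1223 − 1032.142857 = 190.857143
Sxy = Σxy − (Σx)(Σy)/n = 2718.4 − 2275.571429 = 442.828571
b = Sxy/Sxx = 442.828571/190.857143 = 2.320210
a = ȳ − b·x̄ = 26.771429 − 2.320210·12.142857 = -1.402545
ŷ(17) = a + b·17 = -1.402545 + 2.320210·17 = 38.041018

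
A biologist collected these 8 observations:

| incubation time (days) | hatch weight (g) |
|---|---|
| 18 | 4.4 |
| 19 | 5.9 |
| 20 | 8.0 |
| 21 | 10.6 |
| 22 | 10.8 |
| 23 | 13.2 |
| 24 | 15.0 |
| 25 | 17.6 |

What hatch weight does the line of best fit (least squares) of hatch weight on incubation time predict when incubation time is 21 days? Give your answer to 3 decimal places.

n = 8, Σx = 172, Σy = 85.5, Σxy = 1915.1, Σx² = 3740
Sxx = Σx² − (Σx)²/n = 3740 − 3698 = 42
Sxy = Σxy − (Σx)(Σy)/n = 1915.1 − 1838.25 = 76.85
b = Sxy/Sxx = 76.85/42 = 1.829762
a = ȳ − b·x̄ = 10.6875 − 1.829762·21.5 = -28.652381
ŷ(21) = a + b·21 = -28.652381 + 1.829762·21 = 9.772619

9.773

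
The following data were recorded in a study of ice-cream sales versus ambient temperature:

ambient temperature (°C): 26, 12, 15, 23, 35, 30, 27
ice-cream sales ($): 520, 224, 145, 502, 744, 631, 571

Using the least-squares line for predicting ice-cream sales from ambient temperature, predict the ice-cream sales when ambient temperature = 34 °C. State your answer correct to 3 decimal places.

n = 7, Σx = 168, Σy = 3337, Σxy = 90316, Σx² = 4428
Sxx = Σx² − (Σx)²/n = 4428 − 4032 = 396
Sxy = Σxy − (Σx)(Σy)/n = 90316 − 80088 = 10228
b = Sxy/Sxx = 10228/396 = 25.828283
a = ȳ − b·x̄ = 476.714286 − 25.828283·24 = -143.164502
ŷ(34) = a + b·34 = -143.164502 + 25.828283·34 = 734.997114

734.997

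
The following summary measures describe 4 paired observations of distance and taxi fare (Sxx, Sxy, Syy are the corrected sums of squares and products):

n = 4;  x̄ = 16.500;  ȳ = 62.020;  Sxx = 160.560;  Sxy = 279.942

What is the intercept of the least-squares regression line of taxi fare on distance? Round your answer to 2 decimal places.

33.25

b = Sxy/Sxx = 279.942/160.56 = 1.743535
a = ȳ − b·x̄ = 62.02 − 1.743535·16.5 = 33.251670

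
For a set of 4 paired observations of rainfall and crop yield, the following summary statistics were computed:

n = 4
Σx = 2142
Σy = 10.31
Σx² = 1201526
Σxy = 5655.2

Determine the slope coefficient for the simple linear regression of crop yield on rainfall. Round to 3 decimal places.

Sxx = Σx² − (Σx)²/n = 1201526 − 1147041 = 54485
Sxy = Σxy − (Σx)(Σy)/n = 5655.2 − 5521.005 = 134.195
b = Sxy/Sxx = 134.195/54485 = 0.002463

0.002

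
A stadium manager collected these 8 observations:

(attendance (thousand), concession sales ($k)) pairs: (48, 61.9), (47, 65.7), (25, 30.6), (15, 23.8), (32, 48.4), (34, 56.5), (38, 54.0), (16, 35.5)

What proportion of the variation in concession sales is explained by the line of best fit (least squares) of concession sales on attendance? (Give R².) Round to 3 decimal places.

n = 8, Σx = 255, Σy = 376.4, Σxy = 13270.9, Σx² = 9243, Σy² = 19361.96
Sxx = Σx² − (Σx)²/n = 9243 − 8128.125 = 1114.875
Sxy = Σxy − (Σx)(Σy)/n = 13270.9 − 11997.75 = 1273.15
Syy = Σy² − (Σy)²/n = 19361.96 − 17709.62 = 1652.34
R² = Sxy²/(Sxx·Syy) = (1273.15)²/(1114.875·1652.34) = 0.879900

0.880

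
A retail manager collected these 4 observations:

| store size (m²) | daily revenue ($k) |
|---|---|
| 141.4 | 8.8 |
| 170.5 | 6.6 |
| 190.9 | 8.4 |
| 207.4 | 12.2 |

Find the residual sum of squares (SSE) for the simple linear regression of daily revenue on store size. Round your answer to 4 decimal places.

11.2602

n = 4, Σx = 710.2, Σy = 36, Σxy = 6503.46, Σx² = 128521.78, Σy² = 340.4
Sxx = Σx² − (Σx)²/n = 128521.78 − 126096.01 = 2425.77
Sxy = Σxy − (Σx)(Σy)/n = 6503.46 − 6391.8 = 111.66
Syy = Σy² − (Σy)²/n = 340.4 − 324 = 16.4
b = Sxy/Sxx = 111.66/2425.77 = 0.046031
SSE = Syy − b·Sxy = 16.4 − 0.046031·111.66 = 11.260207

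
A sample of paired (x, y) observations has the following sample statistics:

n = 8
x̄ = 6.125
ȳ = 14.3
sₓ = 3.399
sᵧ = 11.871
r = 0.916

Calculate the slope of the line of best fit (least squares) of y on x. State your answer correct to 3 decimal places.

b = r · sᵧ/sₓ = 0.916 · 11.871/3.399 = 3.199128

3.199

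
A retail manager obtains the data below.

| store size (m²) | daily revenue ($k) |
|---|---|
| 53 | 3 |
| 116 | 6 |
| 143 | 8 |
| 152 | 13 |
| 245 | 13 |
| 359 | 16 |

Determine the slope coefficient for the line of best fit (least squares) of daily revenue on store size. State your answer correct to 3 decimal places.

0.041

n = 6, Σx = 1068, Σy = 59, Σxy = 12904, Σx² = 248724
Sxx = Σx² − (Σx)²/n = 248724 − 190104 = 58620
Sxy = Σxy − (Σx)(Σy)/n = 12904 − 10502 = 2402
b = Sxy/Sxx = 2402/58620 = 0.040976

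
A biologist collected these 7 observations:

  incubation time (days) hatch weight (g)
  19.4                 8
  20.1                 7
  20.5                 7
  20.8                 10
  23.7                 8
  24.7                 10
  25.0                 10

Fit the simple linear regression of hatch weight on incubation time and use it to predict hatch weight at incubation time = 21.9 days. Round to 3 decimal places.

n = 7, Σx = 154.2, Σy = 60, Σxy = 1334, Σx² = 3430.04
Sxx = Σx² − (Σx)²/n = 3430.04 − 3396.805714 = 33.234286
Sxy = Σxy − (Σx)(Σy)/n = 1334 − 1321.714286 = 12.285714
b = Sxy/Sxx = 12.285714/33.234286 = 0.369670
a = ȳ − b·x̄ = 8.571429 − 0.369670·22.028571 = 0.428129
ŷ(21.9) = a + b·21.9 = 0.428129 + 0.369670·21.9 = 8.523900

8.524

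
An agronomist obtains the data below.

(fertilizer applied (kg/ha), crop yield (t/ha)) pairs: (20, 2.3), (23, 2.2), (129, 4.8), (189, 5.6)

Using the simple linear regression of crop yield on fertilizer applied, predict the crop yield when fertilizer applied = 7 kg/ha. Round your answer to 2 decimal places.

2.00

n = 4, Σx = 361, Σy = 14.9, Σxy = 1774.2, Σx² = 53291
Sxx = Σx² − (Σx)²/n = 53291 − 32580.25 = 20710.75
Sxy = Σxy − (Σx)(Σy)/n = 1774.2 − 1344.725 = 429.475
b = Sxy/Sxx = 429.475/20710.75 = 0.020737
a = ȳ − b·x̄ = 3.725 − 0.020737·90.25 = 1.853502
ŷ(7) = a + b·7 = 1.853502 + 0.020737·7 = 1.998660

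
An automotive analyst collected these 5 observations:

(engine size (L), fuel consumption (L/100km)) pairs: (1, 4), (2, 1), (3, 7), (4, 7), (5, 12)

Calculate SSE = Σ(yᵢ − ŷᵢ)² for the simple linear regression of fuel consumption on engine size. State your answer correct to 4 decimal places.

18.4000

n = 5, Σx = 15, Σy = 31, Σxy = 115, Σx² = 55, Σy² = 259
Sxx = Σx² − (Σx)²/n = 55 − 45 = 10
Sxy = Σxy − (Σx)(Σy)/n = 115 − 93 = 22
Syy = Σy² − (Σy)²/n = 259 − 192.2 = 66.8
b = Sxy/Sxx = 22/10 = 2.2
SSE = Syy − b·Sxy = 66.8 − 2.2·22 = 18.4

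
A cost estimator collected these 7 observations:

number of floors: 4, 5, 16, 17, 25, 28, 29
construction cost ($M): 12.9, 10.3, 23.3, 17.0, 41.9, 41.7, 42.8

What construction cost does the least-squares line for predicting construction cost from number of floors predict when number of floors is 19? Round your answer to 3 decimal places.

28.852

n = 7, Σx = 124, Σy = 189.9, Σxy = 4221.2, Σx² = 2836
Sxx = Σx² − (Σx)²/n = 2836 − 2196.571429 = 639.428571
Sxy = Σxy − (Σx)(Σy)/n = 4221.2 − 3363.942857 = 857.257143
b = Sxy/Sxx = 857.257143/639.428571 = 1.340661
a = ȳ − b·x̄ = 27.128571 − 1.340661·17.714286 = 3.379714
ŷ(19) = a + b·19 = 3.379714 + 1.340661·19 = 28.852279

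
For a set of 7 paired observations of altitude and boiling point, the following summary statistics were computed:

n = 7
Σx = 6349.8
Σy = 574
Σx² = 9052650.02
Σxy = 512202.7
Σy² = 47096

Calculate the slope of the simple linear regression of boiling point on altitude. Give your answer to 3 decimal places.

Sxx = Σx² − (Σx)²/n = 9052650.02 − 5759994.291429 = 3292655.728571
Sxy = Σxy − (Σx)(Σy)/n = 512202.7 − 520683.6 = -8480.9
b = Sxy/Sxx = -8480.9/3292655.728571 = -0.002576

-0.003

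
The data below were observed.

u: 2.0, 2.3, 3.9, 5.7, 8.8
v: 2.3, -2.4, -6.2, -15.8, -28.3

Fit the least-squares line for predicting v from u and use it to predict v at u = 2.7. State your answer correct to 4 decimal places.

-2.1396

n = 5, Σx = 22.7, Σy = -50.4, Σxy = -364.2, Σx² = 134.43
Sxx = Σx² − (Σx)²/n = 134.43 − 103.058 = 31.372
Sxy = Σxy − (Σx)(Σy)/n = -364.2 − (-228.816) = -135.384
b = Sxy/Sxx = -135.384/31.372 = -4.315441
a = ȳ − b·x̄ = -10.08 − (-4.315441)·4.54 = 9.512100
ŷ(2.7) = a + b·2.7 = 9.512100 + (-4.315441)·2.7 = -2.139589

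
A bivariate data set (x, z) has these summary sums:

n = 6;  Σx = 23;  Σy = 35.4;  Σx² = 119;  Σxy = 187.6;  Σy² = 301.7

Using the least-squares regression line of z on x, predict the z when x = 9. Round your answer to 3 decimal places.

14.597

Sxx = Σx² − (Σx)²/n = 119 − 88.166667 = 30.833333
Sxy = Σxy − (Σx)(Σy)/n = 187.6 − 135.7 = 51.9
b = Sxy/Sxx = 51.9/30.833333 = 1.683243
a = ȳ − b·x̄ = 5.9 − 1.683243·3.833333 = -0.552432
ŷ(9) = a + b·9 = -0.552432 + 1.683243·9 = 14.596757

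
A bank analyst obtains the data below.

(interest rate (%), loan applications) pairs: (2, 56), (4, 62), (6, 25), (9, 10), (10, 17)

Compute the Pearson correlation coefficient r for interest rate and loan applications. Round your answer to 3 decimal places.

n = 5, Σx = 31, Σy = 170, Σxy = 770, Σx² = 237, Σy² = 7994
Sxx = Σx² − (Σx)²/n = 237 − 192.2 = 44.8
Sxy = Σxy − (Σx)(Σy)/n = 770 − 1054 = -284
Syy = Σy² − (Σy)²/n = 7994 − 5780 = 2214
r = Sxy/√(Sxx·Syy) = -284/√(99187.2) = -284/314.939994 = -0.901759

-0.902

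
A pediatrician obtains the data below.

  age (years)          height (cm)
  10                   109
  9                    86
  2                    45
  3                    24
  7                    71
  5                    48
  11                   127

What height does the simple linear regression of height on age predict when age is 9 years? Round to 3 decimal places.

95.759

n = 7, Σx = 47, Σy = 510, Σxy = 4160, Σx² = 389
Sxx = Σx² − (Σx)²/n = 389 − 315.571429 = 73.428571
Sxy = Σxy − (Σx)(Σy)/n = 4160 − 3424.285714 = 735.714286
b = Sxy/Sxx = 735.714286/73.428571 = 10.019455
a = ȳ − b·x̄ = 72.857143 − 10.019455·6.714286 = 5.583658
ŷ(9) = a + b·9 = 5.583658 + 10.019455·9 = 95.758755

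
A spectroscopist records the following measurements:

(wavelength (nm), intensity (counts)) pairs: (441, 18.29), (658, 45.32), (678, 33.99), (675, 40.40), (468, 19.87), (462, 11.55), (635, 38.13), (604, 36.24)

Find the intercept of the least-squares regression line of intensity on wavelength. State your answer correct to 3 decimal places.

-32.853

n = 8, Σx = 4621, Σy = 243.79, Σxy = 148938.44, Σx² = 2743263
Sxx = Σx² − (Σx)²/n = 2743263 − 2669205.125 = 74057.875
Sxy = Σxy − (Σx)(Σy)/n = 148938.44 − 140819.19875 = 8119.24125
b = Sxy/Sxx = 8119.24125/74057.875 = 0.109634
a = ȳ − b·x̄ = 30.47375 − 0.109634·577.625 = -32.853435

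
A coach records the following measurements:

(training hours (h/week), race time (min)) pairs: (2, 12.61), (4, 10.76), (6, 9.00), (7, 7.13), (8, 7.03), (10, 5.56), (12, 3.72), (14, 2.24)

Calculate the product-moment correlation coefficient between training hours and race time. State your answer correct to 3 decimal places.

-0.994

n = 8, Σx = 63, Σy = 58.05, Σxy = 360.01, Σx² = 609, Σy² = 505.8171
Sxx = Σx² − (Σx)²/n = 609 − 496.125 = 112.875
Sxy = Σxy − (Σx)(Σy)/n = 360.01 − 457.14375 = -97.13375
Syy = Σy² − (Σy)²/n = 505.8171 − 421.225312 = 84.591787
r = Sxy/√(Sxx·Syy) = -97.13375/√(9548.298014) = -97.13375/97.715393 = -0.994048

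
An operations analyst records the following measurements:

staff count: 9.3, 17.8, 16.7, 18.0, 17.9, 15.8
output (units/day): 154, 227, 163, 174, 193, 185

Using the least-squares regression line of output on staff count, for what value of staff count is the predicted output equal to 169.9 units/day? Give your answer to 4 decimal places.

13.1550

n = 6, Σx = 95.5, Σy = 1096, Σxy = 17704.6, Σx² = 1576.27
Sxx = Σx² − (Σx)²/n = 1576.27 − 1520.041667 = 56.228333
Sxy = Σxy − (Σx)(Σy)/n = 17704.6 − 17444.666667 = 259.933333
b = Sxy/Sxx = 259.933333/56.228333 = 4.622818
a = ȳ − b·x̄ = 182.666667 − 4.622818·15.916667 = 109.086819
Set a + b·x = 169.9: x = (169.9 − 109.086819) / 4.622818 = 13.155003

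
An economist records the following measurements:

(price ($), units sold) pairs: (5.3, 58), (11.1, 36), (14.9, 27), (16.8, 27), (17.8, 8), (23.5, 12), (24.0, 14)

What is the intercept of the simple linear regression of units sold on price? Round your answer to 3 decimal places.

64.422

n = 7, Σx = 113.4, Σy = 182, Σxy = 2323.3, Σx² = 2100.64
Sxx = Σx² − (Σx)²/n = 2100.64 − 1837.08 = 263.56
Sxy = Σxy − (Σx)(Σy)/n = 2323.3 − 2948.4 = -625.1
b = Sxy/Sxx = -625.1/263.56 = -2.371756
a = ȳ − b·x̄ = 26 − (-2.371756)·16.2 = 64.422447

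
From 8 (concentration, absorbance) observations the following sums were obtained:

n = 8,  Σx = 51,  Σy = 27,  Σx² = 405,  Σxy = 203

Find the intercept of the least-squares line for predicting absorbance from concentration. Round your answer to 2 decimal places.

Sxx = Σx² − (Σx)²/n = 405 − 325.125 = 79.875
Sxy = Σxy − (Σx)(Σy)/n = 203 − 172.125 = 30.875
b = Sxy/Sxx = 30.875/79.875 = 0.386541
a = ȳ − b·x̄ = 3.375 − 0.386541·6.375 = 0.910798

0.91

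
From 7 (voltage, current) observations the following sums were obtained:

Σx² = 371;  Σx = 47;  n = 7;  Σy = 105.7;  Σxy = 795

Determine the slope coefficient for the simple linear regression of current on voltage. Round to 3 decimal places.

1.539

Sxx = Σx² − (Σx)²/n = 371 − 315.571429 = 55.428571
Sxy = Σxy − (Σx)(Σy)/n = 795 − 709.7 = 85.3
b = Sxy/Sxx = 85.3/55.428571 = 1.538918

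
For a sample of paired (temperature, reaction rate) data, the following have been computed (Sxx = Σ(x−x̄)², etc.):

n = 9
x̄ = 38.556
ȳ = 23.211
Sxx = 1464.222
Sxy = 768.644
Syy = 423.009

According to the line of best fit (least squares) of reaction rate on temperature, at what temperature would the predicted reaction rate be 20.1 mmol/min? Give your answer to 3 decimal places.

32.630

b = Sxy/Sxx = 768.644/1464.222 = 0.524950
a = ȳ − b·x̄ = 23.211 − 0.524950·38.556 = 2.971010
Set a + b·x = 20.1: x = (20.1 − 2.971010) / 0.524950 = 32.629726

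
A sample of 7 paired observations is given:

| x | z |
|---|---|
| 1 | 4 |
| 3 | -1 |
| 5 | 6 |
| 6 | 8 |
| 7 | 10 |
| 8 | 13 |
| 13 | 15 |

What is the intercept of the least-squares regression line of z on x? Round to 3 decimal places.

0.243

n = 7, Σx = 43, Σy = 55, Σxy = 448, Σx² = 353
Sxx = Σx² − (Σx)²/n = 353 − 264.142857 = 88.857143
Sxy = Σxy − (Σx)(Σy)/n = 448 − 337.857143 = 110.142857
b = Sxy/Sxx = 110.142857/88.857143 = 1.239550
a = ȳ − b·x̄ = 7.857143 − 1.239550·6.142857 = 0.242765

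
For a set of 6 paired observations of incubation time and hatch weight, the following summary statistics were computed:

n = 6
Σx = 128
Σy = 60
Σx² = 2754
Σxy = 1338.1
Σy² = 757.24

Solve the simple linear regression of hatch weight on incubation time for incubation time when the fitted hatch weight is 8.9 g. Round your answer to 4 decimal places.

20.8916

Sxx = Σx² − (Σx)²/n = 2754 − 2730.666667 = 23.333333
Sxy = Σxy − (Σx)(Σy)/n = 1338.1 − 1280 = 58.1
b = Sxy/Sxx = 58.1/23.333333 = 2.49
a = ȳ − b·x̄ = 10 − 2.49·21.333333 = -43.12
Set a + b·x = 8.9: x = (8.9 − (-43.12)) / 2.49 = 20.891566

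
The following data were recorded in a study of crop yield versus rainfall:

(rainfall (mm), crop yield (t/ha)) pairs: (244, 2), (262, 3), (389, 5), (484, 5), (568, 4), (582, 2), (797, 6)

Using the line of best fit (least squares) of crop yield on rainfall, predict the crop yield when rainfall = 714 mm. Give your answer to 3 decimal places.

4.925

n = 7, Σx = 3326, Σy = 27, Σxy = 13857, Σx² = 1810314
Sxx = Σx² − (Σx)²/n = 1810314 − 1580325.142857 = 229988.857143
Sxy = Σxy − (Σx)(Σy)/n = 13857 − 12828.857143 = 1028.142857
b = Sxy/Sxx = 1028.142857/229988.857143 = 0.004470
a = ȳ − b·x̄ = 3.857143 − 0.004470·475.142857 = 1.733063
ŷ(714) = a + b·714 = 1.733063 + 0.004470·714 = 4.924931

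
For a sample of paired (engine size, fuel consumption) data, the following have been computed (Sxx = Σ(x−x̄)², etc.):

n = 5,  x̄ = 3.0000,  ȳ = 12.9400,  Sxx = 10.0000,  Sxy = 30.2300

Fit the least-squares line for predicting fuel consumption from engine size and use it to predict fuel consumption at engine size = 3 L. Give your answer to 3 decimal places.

b = Sxy/Sxx = 30.23/10 = 3.023
a = ȳ − b·x̄ = 12.94 − 3.023·3 = 3.871
ŷ(3) = a + b·3 = 3.871 + 3.023·3 = 12.94

12.940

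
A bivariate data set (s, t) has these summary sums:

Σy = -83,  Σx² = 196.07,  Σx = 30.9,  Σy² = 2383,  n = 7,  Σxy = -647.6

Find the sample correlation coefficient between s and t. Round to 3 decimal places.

Sxx = Σx² − (Σx)²/n = 196.07 − 136.401429 = 59.668571
Sxy = Σxy − (Σx)(Σy)/n = -647.6 − (-366.385714) = -281.214286
Syy = Σy² − (Σy)²/n = 2383 − 984.142857 = 1398.857143
r = Sxy/√(Sxx·Syy) = -281.214286/√(83467.807347) = -281.214286/288.907957 = -0.973370

-0.973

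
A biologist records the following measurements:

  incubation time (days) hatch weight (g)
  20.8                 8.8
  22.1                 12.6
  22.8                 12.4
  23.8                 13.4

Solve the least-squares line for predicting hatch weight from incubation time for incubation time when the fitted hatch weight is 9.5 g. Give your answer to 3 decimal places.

n = 4, Σx = 89.5, Σy = 47.2, Σxy = 1063.14, Σx² = 2007.33
Sxx = Σx² − (Σx)²/n = 2007.33 − 2002.5625 = 4.7675
Sxy = Σxy − (Σx)(Σy)/n = 1063.14 − 1056.1 = 7.04
b = Sxy/Sxx = 7.04/4.7675 = 1.476665
a = ȳ − b·x̄ = 11.8 − 1.476665·22.375 = -21.240378
Set a + b·x = 9.5: x = (9.5 − (-21.240378)) / 1.476665 = 20.817436

20.817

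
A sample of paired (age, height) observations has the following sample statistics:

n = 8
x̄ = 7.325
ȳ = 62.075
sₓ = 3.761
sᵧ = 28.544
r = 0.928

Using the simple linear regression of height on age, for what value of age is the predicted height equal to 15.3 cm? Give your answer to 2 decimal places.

0.68

b = r · sᵧ/sₓ = 0.928 · 28.544/3.761 = 7.043029
a = ȳ − b·x̄ = 62.075 − 7.043029·7.325 = 10.484813
Set a + b·x = 15.3: x = (15.3 − 10.484813) / 7.043029 = 0.683681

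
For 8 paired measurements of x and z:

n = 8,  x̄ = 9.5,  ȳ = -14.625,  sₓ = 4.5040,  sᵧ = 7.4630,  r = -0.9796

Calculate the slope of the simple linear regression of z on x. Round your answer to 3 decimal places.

-1.623

b = r · sᵧ/sₓ = -0.9796 · 7.463/4.504 = -1.623169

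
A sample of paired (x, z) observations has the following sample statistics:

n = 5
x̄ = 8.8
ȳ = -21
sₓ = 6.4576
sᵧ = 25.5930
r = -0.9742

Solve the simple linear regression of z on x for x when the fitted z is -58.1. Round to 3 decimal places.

18.409

b = r · sᵧ/sₓ = -0.9742 · 25.593/6.4576 = -3.860986
a = ȳ − b·x̄ = -21 − (-3.860986)·8.8 = 12.976673
Set a + b·x = -58.1: x = (-58.1 − 12.976673) / (-3.860986) = 18.408945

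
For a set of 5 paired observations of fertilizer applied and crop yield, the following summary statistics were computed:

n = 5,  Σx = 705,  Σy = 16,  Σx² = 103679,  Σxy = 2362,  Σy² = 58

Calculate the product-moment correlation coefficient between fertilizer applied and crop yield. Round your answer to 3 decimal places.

0.622

Sxx = Σx² − (Σx)²/n = 103679 − 99405 = 4274
Sxy = Σxy − (Σx)(Σy)/n = 2362 − 2256 = 106
Syy = Σy² − (Σy)²/n = 58 − 51.2 = 6.8
r = Sxy/√(Sxx·Syy) = 106/√(29063.2) = 106/170.479324 = 0.621776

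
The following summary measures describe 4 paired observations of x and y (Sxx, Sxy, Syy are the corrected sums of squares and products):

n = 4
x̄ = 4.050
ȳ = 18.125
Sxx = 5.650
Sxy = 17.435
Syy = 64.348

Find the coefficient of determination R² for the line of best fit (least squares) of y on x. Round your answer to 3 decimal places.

R² = Sxy²/(Sxx·Syy) = (17.435)²/(5.65·64.348) = 0.836104

0.836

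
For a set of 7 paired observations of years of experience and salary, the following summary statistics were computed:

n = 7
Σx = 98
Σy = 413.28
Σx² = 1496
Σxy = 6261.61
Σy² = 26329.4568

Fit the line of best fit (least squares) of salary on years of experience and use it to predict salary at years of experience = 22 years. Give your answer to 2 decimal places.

Sxx = Σx² − (Σx)²/n = 1496 − 1372 = 124
Sxy = Σxy − (Σx)(Σy)/n = 6261.61 − 5785.92 = 475.69
b = Sxy/Sxx = 475.69/124 = 3.836210
a = ȳ − b·x̄ = 59.04 − 3.836210·14 = 5.333065
ŷ(22) = a + b·22 = 5.333065 + 3.836210·22 = 89.729677

89.73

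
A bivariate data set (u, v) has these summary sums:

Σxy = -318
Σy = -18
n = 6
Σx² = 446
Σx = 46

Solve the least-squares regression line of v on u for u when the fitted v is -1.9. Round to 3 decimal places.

7.096

Sxx = Σx² − (Σx)²/n = 446 − 352.666667 = 93.333333
Sxy = Σxy − (Σx)(Σy)/n = -318 − (-138) = -180
b = Sxy/Sxx = -180/93.333333 = -1.928571
a = ȳ − b·x̄ = -3 − (-1.928571)·7.666667 = 11.785714
Set a + b·x = -1.9: x = (-1.9 − 11.785714) / (-1.928571) = 7.096296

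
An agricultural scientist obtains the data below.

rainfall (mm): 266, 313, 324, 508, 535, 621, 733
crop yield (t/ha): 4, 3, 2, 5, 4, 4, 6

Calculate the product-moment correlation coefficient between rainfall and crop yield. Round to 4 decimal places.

n = 7, Σx = 3300, Σy = 28, Σxy = 14213, Σx² = 1740920, Σy² = 122
Sxx = Σx² − (Σx)²/n = 1740920 − 1555714.285714 = 185205.714286
Sxy = Σxy − (Σx)(Σy)/n = 14213 − 13200 = 1013
Syy = Σy² − (Σy)²/n = 122 − 112 = 10
r = Sxy/√(Sxx·Syy) = 1013/√(1852057.142857) = 1013/1360.903062 = 0.744359

0.7444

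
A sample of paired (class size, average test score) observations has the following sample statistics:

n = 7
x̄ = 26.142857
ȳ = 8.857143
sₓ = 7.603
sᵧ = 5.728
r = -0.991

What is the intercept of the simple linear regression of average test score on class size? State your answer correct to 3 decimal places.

28.376

b = r · sᵧ/sₓ = -0.991 · 5.728/7.603 = -0.746606
a = ȳ − b·x̄ = 8.857143 − (-0.746606)·26.142857 = 28.375566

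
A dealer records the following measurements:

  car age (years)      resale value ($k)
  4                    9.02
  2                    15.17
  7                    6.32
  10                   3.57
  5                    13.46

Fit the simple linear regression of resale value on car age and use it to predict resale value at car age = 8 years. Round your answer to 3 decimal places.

n = 5, Σx = 28, Σy = 47.54, Σxy = 213.66, Σx² = 194
Sxx = Σx² − (Σx)²/n = 194 − 156.8 = 37.2
Sxy = Σxy − (Σx)(Σy)/n = 213.66 − 266.224 = -52.564
b = Sxy/Sxx = -52.564/37.2 = -1.413011
a = ȳ − b·x̄ = 9.508 − (-1.413011)·5.6 = 17.420860
ŷ(8) = a + b·8 = 17.420860 + (-1.413011)·8 = 6.116774

6.117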